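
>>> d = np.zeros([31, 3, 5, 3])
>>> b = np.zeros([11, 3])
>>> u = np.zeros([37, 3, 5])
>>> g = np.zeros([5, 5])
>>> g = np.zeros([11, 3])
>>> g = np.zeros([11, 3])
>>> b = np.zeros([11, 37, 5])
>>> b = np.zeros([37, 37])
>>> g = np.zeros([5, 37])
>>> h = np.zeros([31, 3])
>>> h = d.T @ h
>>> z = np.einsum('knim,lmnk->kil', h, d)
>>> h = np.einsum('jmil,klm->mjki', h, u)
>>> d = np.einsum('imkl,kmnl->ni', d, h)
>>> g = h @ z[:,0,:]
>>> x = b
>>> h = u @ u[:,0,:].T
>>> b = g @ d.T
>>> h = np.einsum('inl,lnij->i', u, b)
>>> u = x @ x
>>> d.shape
(37, 31)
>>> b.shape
(5, 3, 37, 37)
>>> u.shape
(37, 37)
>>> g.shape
(5, 3, 37, 31)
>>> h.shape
(37,)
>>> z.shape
(3, 3, 31)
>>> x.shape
(37, 37)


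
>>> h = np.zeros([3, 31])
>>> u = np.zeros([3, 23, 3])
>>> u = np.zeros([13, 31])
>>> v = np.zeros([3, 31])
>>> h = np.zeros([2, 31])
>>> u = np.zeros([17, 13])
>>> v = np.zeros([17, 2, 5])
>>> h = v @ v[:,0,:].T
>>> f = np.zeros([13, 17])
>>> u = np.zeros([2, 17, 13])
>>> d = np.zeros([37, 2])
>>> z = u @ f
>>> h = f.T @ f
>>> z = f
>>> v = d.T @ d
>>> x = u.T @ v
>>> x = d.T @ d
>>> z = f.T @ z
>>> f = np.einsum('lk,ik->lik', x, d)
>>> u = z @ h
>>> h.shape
(17, 17)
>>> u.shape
(17, 17)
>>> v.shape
(2, 2)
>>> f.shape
(2, 37, 2)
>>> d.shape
(37, 2)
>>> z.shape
(17, 17)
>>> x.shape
(2, 2)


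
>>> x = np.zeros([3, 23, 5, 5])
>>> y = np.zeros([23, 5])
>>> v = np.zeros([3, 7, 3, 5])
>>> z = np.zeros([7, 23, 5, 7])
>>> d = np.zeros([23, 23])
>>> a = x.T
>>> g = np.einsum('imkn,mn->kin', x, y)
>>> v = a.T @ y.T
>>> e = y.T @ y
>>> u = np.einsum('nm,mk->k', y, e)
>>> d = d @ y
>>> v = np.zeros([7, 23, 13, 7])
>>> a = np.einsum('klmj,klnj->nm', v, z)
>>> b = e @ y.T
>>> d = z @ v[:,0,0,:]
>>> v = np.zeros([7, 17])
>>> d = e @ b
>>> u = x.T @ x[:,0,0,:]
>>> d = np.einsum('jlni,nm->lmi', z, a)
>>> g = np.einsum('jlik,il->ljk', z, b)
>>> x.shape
(3, 23, 5, 5)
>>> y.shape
(23, 5)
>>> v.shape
(7, 17)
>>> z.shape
(7, 23, 5, 7)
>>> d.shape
(23, 13, 7)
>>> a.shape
(5, 13)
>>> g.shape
(23, 7, 7)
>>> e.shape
(5, 5)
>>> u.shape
(5, 5, 23, 5)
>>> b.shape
(5, 23)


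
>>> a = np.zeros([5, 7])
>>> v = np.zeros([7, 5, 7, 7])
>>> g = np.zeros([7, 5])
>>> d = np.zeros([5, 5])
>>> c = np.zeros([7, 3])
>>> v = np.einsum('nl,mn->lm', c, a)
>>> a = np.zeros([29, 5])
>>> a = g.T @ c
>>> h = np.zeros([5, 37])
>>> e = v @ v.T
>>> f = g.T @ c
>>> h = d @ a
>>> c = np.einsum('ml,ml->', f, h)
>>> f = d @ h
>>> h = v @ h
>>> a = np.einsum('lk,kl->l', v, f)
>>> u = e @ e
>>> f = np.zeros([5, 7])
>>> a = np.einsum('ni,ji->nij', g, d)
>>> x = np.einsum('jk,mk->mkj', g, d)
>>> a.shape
(7, 5, 5)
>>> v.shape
(3, 5)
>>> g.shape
(7, 5)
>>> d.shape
(5, 5)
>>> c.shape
()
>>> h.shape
(3, 3)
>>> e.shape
(3, 3)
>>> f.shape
(5, 7)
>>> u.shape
(3, 3)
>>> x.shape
(5, 5, 7)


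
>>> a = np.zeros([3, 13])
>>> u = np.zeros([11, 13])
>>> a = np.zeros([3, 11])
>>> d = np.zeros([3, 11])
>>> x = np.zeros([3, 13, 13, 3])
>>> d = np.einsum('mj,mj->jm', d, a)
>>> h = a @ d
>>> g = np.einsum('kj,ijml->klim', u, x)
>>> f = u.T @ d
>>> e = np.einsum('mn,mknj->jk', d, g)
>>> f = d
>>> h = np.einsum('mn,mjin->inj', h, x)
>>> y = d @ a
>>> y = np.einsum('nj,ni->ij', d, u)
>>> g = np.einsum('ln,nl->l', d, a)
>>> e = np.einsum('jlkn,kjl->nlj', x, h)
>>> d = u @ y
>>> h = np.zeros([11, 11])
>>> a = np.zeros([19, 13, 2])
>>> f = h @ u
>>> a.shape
(19, 13, 2)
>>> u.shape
(11, 13)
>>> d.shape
(11, 3)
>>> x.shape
(3, 13, 13, 3)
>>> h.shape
(11, 11)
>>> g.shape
(11,)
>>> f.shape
(11, 13)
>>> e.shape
(3, 13, 3)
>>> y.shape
(13, 3)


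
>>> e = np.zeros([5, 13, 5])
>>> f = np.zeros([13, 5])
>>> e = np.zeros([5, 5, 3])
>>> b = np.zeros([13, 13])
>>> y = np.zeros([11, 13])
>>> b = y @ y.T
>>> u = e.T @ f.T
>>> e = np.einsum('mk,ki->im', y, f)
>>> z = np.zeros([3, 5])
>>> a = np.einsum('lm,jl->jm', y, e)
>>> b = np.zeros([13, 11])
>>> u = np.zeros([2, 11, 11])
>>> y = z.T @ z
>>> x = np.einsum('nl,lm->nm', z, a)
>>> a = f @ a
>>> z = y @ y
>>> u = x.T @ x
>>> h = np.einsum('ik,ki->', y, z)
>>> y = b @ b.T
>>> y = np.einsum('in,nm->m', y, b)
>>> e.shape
(5, 11)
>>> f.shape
(13, 5)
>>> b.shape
(13, 11)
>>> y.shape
(11,)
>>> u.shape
(13, 13)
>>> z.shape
(5, 5)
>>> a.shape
(13, 13)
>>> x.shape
(3, 13)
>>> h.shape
()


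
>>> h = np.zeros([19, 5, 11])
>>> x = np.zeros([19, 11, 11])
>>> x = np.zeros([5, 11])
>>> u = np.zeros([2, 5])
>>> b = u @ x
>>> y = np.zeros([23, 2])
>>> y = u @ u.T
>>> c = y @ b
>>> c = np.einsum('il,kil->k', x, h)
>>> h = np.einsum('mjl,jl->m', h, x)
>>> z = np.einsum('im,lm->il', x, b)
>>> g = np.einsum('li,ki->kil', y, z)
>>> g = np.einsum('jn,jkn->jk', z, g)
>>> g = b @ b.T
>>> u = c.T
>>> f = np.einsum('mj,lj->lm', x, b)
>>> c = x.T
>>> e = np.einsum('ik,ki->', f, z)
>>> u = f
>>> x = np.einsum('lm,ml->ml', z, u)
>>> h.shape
(19,)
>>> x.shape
(2, 5)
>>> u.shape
(2, 5)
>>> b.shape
(2, 11)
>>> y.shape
(2, 2)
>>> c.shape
(11, 5)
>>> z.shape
(5, 2)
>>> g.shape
(2, 2)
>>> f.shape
(2, 5)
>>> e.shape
()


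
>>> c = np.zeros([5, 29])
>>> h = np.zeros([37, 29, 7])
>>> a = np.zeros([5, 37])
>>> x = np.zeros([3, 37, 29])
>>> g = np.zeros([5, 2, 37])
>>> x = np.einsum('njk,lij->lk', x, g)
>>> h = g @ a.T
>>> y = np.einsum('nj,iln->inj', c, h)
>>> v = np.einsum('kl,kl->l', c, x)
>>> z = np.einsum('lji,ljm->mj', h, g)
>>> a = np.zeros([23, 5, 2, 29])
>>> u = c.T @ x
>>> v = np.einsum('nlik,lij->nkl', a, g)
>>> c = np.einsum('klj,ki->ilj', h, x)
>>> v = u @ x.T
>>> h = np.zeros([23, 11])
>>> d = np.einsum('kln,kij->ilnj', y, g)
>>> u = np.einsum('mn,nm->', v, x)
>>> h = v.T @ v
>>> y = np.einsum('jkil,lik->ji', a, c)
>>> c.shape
(29, 2, 5)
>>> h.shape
(5, 5)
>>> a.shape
(23, 5, 2, 29)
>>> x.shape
(5, 29)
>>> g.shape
(5, 2, 37)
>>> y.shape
(23, 2)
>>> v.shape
(29, 5)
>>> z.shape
(37, 2)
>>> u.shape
()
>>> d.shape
(2, 5, 29, 37)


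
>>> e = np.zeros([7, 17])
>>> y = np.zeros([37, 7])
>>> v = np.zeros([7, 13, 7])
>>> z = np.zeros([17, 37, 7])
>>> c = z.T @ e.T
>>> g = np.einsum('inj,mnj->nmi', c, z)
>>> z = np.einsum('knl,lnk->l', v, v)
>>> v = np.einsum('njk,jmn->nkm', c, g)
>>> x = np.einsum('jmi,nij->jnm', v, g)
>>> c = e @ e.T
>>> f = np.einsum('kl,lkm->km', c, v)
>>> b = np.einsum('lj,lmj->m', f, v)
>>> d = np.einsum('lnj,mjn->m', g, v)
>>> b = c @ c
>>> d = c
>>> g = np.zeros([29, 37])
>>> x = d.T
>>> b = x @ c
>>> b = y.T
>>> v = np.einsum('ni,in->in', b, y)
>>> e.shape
(7, 17)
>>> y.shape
(37, 7)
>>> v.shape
(37, 7)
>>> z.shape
(7,)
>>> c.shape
(7, 7)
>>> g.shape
(29, 37)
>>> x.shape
(7, 7)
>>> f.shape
(7, 17)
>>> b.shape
(7, 37)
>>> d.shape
(7, 7)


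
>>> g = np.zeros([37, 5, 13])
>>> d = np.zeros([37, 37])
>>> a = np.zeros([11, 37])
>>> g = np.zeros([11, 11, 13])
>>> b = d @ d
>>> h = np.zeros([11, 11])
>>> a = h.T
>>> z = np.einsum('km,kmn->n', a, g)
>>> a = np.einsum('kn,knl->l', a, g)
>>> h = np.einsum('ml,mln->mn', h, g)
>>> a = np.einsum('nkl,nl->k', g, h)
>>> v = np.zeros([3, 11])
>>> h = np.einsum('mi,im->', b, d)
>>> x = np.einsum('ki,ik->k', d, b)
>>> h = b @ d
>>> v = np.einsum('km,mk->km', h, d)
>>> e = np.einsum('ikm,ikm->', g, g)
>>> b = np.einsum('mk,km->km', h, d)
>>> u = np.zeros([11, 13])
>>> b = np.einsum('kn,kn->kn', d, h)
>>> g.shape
(11, 11, 13)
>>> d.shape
(37, 37)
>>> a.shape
(11,)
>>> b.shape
(37, 37)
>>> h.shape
(37, 37)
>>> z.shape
(13,)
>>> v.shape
(37, 37)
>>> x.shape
(37,)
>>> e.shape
()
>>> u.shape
(11, 13)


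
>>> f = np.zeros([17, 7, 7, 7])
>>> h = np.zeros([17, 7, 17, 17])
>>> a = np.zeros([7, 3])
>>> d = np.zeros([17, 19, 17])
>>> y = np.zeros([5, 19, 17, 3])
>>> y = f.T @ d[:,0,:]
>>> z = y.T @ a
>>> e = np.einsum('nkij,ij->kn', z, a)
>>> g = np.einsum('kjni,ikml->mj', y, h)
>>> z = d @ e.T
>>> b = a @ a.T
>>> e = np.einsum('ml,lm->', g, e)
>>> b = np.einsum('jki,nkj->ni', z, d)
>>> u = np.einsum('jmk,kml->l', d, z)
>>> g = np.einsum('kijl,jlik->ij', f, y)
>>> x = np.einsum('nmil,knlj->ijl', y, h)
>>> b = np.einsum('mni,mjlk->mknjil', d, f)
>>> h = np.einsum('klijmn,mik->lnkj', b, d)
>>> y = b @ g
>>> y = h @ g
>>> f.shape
(17, 7, 7, 7)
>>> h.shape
(7, 7, 17, 7)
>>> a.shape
(7, 3)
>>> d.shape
(17, 19, 17)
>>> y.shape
(7, 7, 17, 7)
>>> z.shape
(17, 19, 7)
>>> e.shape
()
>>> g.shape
(7, 7)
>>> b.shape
(17, 7, 19, 7, 17, 7)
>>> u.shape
(7,)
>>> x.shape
(7, 17, 17)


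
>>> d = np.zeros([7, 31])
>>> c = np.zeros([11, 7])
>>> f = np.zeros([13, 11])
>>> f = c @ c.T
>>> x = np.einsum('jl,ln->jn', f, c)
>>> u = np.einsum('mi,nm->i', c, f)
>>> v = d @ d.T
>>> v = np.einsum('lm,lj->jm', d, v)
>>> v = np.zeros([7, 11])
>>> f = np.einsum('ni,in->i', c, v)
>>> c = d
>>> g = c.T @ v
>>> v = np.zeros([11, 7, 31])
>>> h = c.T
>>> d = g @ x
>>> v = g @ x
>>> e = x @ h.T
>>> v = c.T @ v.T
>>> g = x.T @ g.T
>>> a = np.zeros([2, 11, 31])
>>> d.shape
(31, 7)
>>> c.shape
(7, 31)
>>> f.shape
(7,)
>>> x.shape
(11, 7)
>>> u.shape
(7,)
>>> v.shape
(31, 31)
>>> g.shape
(7, 31)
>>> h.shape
(31, 7)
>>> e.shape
(11, 31)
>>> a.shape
(2, 11, 31)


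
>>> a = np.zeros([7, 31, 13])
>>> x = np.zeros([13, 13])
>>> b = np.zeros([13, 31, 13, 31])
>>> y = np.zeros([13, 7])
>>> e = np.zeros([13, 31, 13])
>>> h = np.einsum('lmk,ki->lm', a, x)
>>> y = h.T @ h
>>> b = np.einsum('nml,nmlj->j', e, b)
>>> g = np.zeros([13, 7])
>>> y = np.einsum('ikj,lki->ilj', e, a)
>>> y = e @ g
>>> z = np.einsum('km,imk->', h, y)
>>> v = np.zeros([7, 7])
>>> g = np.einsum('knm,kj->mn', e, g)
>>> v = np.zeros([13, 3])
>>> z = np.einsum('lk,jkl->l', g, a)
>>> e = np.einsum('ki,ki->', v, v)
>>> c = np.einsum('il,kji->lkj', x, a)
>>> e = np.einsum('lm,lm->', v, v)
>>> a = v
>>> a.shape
(13, 3)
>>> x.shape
(13, 13)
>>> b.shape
(31,)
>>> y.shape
(13, 31, 7)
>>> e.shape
()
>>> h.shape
(7, 31)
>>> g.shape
(13, 31)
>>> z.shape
(13,)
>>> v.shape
(13, 3)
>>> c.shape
(13, 7, 31)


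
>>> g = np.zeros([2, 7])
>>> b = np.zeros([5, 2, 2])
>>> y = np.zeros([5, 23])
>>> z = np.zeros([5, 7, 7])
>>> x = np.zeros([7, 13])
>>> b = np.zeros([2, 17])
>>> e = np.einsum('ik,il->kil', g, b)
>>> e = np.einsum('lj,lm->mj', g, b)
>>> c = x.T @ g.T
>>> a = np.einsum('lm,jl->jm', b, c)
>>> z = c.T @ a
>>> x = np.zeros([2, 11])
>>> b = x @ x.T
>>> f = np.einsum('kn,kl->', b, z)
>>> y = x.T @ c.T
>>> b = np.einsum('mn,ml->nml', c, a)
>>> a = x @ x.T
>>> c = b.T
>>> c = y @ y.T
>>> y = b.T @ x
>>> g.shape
(2, 7)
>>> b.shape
(2, 13, 17)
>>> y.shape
(17, 13, 11)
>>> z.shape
(2, 17)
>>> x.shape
(2, 11)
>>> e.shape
(17, 7)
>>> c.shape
(11, 11)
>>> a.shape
(2, 2)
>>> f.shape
()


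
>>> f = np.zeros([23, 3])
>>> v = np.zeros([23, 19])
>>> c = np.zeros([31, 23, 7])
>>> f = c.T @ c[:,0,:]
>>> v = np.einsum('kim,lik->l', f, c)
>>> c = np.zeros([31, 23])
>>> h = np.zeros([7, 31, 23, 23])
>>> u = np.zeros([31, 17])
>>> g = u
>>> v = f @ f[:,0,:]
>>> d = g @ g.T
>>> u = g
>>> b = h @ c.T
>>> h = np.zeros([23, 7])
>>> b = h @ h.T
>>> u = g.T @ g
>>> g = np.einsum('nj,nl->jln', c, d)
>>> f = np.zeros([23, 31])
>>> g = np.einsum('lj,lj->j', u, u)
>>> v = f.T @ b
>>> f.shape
(23, 31)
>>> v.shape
(31, 23)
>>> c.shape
(31, 23)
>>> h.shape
(23, 7)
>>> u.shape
(17, 17)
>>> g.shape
(17,)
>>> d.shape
(31, 31)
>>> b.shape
(23, 23)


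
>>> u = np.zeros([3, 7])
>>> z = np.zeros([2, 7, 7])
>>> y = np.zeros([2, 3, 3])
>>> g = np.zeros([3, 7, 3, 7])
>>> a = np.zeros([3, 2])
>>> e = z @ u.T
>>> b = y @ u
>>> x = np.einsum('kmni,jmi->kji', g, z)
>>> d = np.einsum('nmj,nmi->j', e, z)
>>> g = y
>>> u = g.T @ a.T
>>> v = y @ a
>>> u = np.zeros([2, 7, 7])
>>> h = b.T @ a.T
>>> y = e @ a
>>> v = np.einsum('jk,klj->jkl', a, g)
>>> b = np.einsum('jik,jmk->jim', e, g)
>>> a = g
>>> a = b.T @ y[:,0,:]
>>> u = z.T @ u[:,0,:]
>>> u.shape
(7, 7, 7)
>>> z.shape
(2, 7, 7)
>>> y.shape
(2, 7, 2)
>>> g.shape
(2, 3, 3)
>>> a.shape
(3, 7, 2)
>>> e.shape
(2, 7, 3)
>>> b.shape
(2, 7, 3)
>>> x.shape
(3, 2, 7)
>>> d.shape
(3,)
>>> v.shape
(3, 2, 3)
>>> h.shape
(7, 3, 3)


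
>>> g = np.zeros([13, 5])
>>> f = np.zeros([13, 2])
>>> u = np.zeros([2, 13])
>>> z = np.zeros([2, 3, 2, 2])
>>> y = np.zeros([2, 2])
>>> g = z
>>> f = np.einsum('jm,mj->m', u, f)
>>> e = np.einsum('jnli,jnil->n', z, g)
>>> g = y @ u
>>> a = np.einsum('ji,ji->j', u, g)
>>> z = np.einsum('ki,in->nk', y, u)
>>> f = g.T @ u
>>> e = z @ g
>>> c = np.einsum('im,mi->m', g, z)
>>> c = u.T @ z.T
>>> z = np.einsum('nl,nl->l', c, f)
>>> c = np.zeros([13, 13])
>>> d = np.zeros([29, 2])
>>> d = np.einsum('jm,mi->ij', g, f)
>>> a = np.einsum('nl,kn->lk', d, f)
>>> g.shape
(2, 13)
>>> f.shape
(13, 13)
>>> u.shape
(2, 13)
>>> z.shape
(13,)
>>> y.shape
(2, 2)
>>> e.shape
(13, 13)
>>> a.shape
(2, 13)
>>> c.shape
(13, 13)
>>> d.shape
(13, 2)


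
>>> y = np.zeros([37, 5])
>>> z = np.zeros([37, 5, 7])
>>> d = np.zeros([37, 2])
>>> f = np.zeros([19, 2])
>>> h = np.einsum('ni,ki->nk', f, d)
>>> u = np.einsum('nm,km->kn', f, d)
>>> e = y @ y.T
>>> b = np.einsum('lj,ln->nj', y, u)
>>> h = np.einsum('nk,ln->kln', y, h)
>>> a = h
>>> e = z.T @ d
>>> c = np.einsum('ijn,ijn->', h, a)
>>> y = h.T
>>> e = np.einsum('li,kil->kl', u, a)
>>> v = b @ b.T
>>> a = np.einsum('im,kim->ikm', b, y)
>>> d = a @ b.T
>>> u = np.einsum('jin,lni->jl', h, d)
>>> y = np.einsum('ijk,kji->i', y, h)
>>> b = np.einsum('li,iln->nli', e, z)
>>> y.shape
(37,)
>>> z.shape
(37, 5, 7)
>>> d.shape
(19, 37, 19)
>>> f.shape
(19, 2)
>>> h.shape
(5, 19, 37)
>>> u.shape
(5, 19)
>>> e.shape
(5, 37)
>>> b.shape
(7, 5, 37)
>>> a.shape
(19, 37, 5)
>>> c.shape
()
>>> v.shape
(19, 19)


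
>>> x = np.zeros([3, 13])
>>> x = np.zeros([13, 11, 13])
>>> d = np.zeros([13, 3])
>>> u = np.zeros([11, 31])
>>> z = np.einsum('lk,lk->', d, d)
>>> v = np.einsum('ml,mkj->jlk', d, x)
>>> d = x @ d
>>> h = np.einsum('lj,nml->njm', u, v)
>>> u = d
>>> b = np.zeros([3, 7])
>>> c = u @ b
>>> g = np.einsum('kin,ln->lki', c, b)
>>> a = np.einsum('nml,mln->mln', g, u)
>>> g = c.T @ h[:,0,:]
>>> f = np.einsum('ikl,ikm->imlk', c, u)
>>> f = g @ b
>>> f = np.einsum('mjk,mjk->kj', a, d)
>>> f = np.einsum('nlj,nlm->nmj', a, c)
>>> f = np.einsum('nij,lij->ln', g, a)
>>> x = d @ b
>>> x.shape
(13, 11, 7)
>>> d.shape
(13, 11, 3)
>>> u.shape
(13, 11, 3)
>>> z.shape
()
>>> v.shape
(13, 3, 11)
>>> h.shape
(13, 31, 3)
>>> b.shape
(3, 7)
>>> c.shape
(13, 11, 7)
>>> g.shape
(7, 11, 3)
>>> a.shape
(13, 11, 3)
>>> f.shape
(13, 7)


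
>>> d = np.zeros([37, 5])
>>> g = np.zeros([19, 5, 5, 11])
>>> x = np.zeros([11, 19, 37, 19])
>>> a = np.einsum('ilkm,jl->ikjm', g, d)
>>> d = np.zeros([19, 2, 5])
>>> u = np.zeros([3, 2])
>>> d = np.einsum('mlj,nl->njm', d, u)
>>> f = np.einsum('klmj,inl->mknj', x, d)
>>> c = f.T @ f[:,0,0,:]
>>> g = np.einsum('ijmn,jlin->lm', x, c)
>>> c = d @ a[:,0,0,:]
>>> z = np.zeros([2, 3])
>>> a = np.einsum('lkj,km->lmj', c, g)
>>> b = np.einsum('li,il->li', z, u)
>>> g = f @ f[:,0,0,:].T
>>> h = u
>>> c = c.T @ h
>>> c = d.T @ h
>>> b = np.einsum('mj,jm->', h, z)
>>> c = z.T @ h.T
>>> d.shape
(3, 5, 19)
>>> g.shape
(37, 11, 5, 37)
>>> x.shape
(11, 19, 37, 19)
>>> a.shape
(3, 37, 11)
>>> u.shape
(3, 2)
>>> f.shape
(37, 11, 5, 19)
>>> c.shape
(3, 3)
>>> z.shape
(2, 3)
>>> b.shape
()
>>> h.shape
(3, 2)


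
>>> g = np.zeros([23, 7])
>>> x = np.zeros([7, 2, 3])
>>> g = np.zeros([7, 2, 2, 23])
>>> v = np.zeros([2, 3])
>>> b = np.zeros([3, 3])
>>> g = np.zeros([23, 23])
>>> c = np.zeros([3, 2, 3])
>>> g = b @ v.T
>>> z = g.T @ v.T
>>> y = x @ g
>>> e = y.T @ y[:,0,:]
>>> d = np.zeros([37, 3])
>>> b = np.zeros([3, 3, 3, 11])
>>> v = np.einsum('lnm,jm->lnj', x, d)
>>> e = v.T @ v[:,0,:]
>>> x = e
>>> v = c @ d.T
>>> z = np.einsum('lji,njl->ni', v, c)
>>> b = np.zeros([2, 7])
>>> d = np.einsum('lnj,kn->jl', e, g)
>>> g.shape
(3, 2)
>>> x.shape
(37, 2, 37)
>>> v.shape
(3, 2, 37)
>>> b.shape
(2, 7)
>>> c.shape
(3, 2, 3)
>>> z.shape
(3, 37)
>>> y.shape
(7, 2, 2)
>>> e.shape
(37, 2, 37)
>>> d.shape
(37, 37)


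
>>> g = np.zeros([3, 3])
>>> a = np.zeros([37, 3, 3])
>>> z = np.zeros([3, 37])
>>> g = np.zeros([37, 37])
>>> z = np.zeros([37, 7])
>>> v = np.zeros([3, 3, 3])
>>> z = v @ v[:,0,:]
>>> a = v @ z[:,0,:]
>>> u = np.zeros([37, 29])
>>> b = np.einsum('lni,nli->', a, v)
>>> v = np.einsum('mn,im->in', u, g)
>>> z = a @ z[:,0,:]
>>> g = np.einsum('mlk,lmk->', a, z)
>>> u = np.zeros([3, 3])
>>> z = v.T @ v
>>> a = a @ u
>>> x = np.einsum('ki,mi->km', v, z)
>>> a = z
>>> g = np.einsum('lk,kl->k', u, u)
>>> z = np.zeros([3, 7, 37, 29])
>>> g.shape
(3,)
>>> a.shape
(29, 29)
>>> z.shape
(3, 7, 37, 29)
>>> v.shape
(37, 29)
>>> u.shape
(3, 3)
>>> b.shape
()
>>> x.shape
(37, 29)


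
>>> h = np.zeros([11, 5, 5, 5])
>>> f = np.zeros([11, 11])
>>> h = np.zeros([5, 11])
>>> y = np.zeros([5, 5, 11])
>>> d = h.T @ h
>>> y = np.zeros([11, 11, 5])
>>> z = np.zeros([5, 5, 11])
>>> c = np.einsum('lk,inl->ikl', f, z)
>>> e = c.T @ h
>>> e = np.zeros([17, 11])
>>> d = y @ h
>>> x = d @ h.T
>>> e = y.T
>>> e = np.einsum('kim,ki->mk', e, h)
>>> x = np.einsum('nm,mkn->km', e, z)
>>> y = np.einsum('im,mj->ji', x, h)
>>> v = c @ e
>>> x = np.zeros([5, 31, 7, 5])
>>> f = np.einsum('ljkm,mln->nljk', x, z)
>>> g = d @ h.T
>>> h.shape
(5, 11)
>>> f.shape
(11, 5, 31, 7)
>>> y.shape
(11, 5)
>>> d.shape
(11, 11, 11)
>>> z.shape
(5, 5, 11)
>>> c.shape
(5, 11, 11)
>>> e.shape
(11, 5)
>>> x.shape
(5, 31, 7, 5)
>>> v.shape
(5, 11, 5)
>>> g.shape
(11, 11, 5)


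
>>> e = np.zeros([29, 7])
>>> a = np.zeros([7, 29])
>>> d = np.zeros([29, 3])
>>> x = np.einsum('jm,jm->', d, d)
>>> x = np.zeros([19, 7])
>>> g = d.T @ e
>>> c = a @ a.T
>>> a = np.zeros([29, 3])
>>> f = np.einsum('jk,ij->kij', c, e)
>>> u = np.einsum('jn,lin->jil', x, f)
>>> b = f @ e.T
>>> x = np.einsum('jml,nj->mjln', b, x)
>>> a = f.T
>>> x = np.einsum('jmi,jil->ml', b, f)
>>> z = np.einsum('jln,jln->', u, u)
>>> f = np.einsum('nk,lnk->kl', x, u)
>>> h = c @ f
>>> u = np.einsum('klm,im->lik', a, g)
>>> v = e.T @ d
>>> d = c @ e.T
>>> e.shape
(29, 7)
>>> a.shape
(7, 29, 7)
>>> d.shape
(7, 29)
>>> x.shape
(29, 7)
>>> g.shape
(3, 7)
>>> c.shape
(7, 7)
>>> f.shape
(7, 19)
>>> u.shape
(29, 3, 7)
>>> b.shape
(7, 29, 29)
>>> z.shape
()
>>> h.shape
(7, 19)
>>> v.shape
(7, 3)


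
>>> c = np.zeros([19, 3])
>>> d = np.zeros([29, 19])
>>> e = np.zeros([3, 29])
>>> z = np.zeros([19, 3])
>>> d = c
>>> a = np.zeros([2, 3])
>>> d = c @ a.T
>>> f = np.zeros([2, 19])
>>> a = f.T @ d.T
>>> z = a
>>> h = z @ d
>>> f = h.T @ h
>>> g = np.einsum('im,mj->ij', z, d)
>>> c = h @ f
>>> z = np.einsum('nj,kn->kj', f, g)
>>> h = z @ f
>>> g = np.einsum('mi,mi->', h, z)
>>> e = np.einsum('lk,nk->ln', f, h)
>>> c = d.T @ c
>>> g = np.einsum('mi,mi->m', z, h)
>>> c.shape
(2, 2)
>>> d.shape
(19, 2)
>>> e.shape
(2, 19)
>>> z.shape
(19, 2)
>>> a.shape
(19, 19)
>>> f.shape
(2, 2)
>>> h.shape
(19, 2)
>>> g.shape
(19,)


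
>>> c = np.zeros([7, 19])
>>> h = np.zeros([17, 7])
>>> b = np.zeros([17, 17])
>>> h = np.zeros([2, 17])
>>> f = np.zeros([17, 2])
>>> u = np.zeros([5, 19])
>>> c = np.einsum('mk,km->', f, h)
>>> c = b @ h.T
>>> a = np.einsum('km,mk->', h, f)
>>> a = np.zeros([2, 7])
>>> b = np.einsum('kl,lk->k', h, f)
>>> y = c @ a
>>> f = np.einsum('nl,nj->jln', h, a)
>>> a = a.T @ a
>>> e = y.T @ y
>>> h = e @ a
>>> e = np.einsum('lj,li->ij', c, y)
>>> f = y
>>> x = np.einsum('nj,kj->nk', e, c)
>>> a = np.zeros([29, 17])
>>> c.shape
(17, 2)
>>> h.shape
(7, 7)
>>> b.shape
(2,)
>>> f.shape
(17, 7)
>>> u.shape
(5, 19)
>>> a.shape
(29, 17)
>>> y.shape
(17, 7)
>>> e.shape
(7, 2)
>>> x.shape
(7, 17)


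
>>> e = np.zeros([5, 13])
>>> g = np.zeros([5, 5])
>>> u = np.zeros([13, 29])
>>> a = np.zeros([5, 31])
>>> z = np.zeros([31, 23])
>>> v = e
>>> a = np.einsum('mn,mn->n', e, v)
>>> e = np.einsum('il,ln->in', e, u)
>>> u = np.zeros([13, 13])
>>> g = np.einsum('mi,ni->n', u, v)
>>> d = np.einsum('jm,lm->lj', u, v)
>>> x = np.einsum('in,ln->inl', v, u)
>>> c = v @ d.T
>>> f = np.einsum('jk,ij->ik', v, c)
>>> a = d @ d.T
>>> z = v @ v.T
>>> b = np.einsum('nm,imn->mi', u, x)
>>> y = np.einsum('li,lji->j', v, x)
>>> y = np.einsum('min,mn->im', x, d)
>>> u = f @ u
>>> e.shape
(5, 29)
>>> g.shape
(5,)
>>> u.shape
(5, 13)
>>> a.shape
(5, 5)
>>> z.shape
(5, 5)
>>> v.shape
(5, 13)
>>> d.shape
(5, 13)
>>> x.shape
(5, 13, 13)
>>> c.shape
(5, 5)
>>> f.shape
(5, 13)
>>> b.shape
(13, 5)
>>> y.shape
(13, 5)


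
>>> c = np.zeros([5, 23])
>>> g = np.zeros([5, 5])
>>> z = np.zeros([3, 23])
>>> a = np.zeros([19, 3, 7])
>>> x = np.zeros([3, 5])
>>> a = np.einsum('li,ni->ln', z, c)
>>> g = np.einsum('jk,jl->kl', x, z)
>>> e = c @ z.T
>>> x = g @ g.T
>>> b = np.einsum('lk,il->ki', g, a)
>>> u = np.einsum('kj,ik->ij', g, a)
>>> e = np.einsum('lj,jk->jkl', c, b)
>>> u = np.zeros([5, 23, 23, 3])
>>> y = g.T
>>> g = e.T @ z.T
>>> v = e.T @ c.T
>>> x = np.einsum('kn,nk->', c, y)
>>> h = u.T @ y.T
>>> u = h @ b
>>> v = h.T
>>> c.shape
(5, 23)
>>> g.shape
(5, 3, 3)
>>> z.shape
(3, 23)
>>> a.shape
(3, 5)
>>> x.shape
()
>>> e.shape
(23, 3, 5)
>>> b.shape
(23, 3)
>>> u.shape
(3, 23, 23, 3)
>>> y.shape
(23, 5)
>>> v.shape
(23, 23, 23, 3)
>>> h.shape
(3, 23, 23, 23)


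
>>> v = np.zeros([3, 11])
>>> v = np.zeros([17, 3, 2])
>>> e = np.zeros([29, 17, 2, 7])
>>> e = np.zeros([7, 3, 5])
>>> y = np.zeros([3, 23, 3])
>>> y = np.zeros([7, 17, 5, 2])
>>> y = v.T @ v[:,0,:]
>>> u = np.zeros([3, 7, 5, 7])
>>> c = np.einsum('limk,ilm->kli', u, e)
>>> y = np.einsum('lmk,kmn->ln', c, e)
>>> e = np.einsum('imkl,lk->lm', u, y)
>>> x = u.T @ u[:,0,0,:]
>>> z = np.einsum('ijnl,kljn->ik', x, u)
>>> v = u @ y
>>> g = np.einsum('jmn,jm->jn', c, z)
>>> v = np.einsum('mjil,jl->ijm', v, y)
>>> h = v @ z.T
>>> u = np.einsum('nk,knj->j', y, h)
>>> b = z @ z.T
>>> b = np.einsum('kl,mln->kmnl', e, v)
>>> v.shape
(5, 7, 3)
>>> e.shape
(7, 7)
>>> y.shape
(7, 5)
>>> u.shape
(7,)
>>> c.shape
(7, 3, 7)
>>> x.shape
(7, 5, 7, 7)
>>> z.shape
(7, 3)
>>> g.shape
(7, 7)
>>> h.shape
(5, 7, 7)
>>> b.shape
(7, 5, 3, 7)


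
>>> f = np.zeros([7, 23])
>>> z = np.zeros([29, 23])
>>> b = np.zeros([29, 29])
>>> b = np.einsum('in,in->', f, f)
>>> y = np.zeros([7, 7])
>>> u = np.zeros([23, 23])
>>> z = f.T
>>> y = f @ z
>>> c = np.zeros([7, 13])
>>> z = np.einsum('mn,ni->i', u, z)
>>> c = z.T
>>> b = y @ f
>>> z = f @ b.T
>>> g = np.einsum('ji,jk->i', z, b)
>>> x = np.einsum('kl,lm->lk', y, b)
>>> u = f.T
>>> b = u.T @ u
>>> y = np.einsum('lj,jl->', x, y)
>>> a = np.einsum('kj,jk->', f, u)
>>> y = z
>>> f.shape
(7, 23)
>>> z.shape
(7, 7)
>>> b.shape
(7, 7)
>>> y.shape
(7, 7)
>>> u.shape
(23, 7)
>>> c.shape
(7,)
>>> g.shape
(7,)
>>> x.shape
(7, 7)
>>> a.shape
()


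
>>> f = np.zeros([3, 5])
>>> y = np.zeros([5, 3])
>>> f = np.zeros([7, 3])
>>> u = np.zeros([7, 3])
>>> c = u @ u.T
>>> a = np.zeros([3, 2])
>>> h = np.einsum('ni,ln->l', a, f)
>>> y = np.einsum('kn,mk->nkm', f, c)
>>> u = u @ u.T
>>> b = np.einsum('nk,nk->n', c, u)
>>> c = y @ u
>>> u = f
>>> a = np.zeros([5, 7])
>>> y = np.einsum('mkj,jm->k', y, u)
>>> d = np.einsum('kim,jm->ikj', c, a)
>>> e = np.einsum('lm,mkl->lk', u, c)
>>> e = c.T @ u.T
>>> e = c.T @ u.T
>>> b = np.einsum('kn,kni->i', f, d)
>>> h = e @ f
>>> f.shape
(7, 3)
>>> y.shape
(7,)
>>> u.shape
(7, 3)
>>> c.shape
(3, 7, 7)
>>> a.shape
(5, 7)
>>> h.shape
(7, 7, 3)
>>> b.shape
(5,)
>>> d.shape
(7, 3, 5)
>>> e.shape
(7, 7, 7)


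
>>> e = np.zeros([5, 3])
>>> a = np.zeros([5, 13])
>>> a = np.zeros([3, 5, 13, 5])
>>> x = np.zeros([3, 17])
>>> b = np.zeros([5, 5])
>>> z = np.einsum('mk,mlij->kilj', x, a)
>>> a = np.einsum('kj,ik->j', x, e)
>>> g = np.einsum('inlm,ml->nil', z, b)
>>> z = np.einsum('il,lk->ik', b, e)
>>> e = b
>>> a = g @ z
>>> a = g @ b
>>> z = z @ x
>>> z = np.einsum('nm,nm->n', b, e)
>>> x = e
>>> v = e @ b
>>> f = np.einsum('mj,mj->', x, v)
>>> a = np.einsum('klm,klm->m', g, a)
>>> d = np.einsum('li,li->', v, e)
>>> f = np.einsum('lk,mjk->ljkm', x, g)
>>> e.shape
(5, 5)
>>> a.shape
(5,)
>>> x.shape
(5, 5)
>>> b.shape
(5, 5)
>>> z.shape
(5,)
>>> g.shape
(13, 17, 5)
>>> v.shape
(5, 5)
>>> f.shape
(5, 17, 5, 13)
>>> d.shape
()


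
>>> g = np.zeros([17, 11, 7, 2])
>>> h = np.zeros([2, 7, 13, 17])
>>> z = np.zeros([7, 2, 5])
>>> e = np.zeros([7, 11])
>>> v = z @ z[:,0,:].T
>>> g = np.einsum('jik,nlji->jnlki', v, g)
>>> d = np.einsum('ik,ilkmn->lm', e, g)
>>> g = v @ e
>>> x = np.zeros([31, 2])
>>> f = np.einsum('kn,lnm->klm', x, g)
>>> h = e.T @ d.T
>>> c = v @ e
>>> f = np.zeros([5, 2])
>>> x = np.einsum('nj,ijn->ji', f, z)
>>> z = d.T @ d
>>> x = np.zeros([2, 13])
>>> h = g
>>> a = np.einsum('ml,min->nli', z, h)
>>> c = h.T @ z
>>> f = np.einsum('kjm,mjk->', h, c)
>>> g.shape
(7, 2, 11)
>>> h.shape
(7, 2, 11)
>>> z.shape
(7, 7)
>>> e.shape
(7, 11)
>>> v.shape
(7, 2, 7)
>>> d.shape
(17, 7)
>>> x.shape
(2, 13)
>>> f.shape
()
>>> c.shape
(11, 2, 7)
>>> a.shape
(11, 7, 2)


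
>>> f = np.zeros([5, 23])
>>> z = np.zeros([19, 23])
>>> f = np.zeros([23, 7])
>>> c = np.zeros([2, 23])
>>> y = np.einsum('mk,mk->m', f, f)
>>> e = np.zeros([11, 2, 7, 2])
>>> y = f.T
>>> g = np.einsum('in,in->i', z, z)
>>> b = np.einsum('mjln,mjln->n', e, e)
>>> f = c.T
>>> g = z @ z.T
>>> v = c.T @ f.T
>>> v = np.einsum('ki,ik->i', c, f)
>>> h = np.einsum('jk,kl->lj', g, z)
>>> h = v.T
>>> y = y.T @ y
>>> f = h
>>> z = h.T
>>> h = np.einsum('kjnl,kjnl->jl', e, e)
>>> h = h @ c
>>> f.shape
(23,)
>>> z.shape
(23,)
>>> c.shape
(2, 23)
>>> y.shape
(23, 23)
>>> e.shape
(11, 2, 7, 2)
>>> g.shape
(19, 19)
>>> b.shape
(2,)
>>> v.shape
(23,)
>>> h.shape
(2, 23)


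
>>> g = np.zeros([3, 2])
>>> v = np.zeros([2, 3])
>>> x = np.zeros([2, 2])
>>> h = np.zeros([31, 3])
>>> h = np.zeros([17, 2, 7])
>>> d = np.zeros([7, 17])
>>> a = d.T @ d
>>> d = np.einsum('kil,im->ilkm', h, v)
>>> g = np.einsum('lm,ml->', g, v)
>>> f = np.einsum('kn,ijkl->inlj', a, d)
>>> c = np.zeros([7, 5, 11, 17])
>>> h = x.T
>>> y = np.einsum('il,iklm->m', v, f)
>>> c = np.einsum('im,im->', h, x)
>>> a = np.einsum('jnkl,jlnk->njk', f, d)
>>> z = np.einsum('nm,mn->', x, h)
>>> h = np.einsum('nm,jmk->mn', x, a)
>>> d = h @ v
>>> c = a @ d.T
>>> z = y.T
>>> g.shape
()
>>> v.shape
(2, 3)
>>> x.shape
(2, 2)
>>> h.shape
(2, 2)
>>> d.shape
(2, 3)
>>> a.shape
(17, 2, 3)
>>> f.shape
(2, 17, 3, 7)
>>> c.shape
(17, 2, 2)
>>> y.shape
(7,)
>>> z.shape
(7,)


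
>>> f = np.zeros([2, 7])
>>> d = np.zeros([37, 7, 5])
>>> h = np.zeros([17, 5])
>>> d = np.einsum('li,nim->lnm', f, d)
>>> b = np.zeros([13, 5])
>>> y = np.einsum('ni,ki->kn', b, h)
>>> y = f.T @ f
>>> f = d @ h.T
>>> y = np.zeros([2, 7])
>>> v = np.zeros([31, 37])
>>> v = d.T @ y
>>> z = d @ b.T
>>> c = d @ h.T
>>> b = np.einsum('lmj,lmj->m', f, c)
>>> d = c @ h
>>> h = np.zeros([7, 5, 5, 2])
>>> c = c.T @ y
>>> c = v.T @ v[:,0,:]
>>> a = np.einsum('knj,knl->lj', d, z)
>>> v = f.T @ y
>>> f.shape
(2, 37, 17)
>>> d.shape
(2, 37, 5)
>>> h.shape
(7, 5, 5, 2)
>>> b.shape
(37,)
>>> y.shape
(2, 7)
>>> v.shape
(17, 37, 7)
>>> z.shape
(2, 37, 13)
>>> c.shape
(7, 37, 7)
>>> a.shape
(13, 5)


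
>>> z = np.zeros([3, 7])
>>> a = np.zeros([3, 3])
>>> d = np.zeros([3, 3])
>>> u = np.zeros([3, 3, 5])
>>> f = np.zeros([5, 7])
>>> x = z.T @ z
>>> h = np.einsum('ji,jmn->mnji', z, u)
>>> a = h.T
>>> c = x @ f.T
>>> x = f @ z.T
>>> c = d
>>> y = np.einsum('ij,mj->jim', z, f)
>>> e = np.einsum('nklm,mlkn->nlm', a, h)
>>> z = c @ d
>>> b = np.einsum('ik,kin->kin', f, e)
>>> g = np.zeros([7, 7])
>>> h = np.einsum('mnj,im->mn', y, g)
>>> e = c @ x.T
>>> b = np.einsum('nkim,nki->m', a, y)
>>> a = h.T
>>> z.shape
(3, 3)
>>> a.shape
(3, 7)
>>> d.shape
(3, 3)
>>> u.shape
(3, 3, 5)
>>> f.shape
(5, 7)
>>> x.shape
(5, 3)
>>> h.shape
(7, 3)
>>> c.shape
(3, 3)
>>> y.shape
(7, 3, 5)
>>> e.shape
(3, 5)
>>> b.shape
(3,)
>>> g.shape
(7, 7)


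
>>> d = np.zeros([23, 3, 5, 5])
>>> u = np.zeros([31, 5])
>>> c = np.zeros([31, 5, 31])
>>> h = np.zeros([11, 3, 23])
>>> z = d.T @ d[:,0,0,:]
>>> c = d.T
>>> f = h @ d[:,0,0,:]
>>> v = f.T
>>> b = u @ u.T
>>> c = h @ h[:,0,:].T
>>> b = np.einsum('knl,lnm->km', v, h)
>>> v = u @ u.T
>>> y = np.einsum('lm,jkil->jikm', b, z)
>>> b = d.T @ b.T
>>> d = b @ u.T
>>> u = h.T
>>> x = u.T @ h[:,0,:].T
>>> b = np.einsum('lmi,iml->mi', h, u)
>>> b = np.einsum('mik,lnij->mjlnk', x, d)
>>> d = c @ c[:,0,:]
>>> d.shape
(11, 3, 11)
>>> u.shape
(23, 3, 11)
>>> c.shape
(11, 3, 11)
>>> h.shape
(11, 3, 23)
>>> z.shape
(5, 5, 3, 5)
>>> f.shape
(11, 3, 5)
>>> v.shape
(31, 31)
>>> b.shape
(11, 31, 5, 5, 11)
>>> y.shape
(5, 3, 5, 23)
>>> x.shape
(11, 3, 11)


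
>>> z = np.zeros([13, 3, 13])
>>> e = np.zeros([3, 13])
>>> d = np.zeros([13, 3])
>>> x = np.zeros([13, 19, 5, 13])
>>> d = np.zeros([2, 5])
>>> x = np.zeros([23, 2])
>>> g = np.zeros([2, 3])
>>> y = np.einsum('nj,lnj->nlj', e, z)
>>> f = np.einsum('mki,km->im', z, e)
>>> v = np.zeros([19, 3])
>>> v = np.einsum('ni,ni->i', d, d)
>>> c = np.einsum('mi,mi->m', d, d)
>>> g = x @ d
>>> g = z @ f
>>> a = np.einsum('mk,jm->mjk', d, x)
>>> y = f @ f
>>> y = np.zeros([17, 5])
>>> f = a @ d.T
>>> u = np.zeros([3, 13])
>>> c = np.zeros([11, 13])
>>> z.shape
(13, 3, 13)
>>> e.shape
(3, 13)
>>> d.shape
(2, 5)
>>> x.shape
(23, 2)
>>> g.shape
(13, 3, 13)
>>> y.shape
(17, 5)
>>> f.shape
(2, 23, 2)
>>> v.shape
(5,)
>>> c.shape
(11, 13)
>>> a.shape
(2, 23, 5)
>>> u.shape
(3, 13)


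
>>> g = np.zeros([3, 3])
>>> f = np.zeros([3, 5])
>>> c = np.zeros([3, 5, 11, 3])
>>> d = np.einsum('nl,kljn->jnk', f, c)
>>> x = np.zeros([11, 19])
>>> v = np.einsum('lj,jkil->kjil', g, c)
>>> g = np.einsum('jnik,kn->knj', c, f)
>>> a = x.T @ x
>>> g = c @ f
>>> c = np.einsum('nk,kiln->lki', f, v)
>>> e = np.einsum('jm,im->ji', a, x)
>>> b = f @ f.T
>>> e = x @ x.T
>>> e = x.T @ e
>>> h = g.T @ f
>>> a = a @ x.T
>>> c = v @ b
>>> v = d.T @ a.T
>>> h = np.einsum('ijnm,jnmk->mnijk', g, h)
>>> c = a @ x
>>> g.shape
(3, 5, 11, 5)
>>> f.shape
(3, 5)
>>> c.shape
(19, 19)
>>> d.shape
(11, 3, 3)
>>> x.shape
(11, 19)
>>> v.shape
(3, 3, 19)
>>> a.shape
(19, 11)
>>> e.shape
(19, 11)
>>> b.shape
(3, 3)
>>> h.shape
(5, 11, 3, 5, 5)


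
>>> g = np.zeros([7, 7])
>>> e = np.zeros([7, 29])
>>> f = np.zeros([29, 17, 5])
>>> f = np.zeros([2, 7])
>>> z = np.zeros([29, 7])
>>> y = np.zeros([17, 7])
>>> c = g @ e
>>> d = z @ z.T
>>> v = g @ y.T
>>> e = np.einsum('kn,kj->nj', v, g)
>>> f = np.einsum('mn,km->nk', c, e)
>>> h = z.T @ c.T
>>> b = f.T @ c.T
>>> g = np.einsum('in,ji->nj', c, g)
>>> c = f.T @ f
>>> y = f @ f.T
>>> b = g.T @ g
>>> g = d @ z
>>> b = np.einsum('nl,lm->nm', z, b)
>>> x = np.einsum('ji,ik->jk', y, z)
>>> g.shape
(29, 7)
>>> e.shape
(17, 7)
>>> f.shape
(29, 17)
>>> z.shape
(29, 7)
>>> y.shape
(29, 29)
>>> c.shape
(17, 17)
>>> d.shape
(29, 29)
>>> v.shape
(7, 17)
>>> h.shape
(7, 7)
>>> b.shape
(29, 7)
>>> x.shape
(29, 7)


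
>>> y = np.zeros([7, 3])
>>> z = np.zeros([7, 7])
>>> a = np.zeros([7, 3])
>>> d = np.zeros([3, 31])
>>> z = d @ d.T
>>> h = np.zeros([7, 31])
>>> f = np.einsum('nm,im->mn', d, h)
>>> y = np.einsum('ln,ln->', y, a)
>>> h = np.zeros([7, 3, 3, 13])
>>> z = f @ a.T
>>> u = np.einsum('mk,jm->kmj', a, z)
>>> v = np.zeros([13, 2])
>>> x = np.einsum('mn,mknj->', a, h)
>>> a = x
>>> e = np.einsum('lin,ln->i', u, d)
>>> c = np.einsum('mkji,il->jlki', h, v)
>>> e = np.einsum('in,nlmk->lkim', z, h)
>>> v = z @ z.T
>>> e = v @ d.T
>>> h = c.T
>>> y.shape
()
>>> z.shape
(31, 7)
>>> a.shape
()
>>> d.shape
(3, 31)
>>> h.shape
(13, 3, 2, 3)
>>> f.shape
(31, 3)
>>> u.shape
(3, 7, 31)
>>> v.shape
(31, 31)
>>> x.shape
()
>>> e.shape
(31, 3)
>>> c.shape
(3, 2, 3, 13)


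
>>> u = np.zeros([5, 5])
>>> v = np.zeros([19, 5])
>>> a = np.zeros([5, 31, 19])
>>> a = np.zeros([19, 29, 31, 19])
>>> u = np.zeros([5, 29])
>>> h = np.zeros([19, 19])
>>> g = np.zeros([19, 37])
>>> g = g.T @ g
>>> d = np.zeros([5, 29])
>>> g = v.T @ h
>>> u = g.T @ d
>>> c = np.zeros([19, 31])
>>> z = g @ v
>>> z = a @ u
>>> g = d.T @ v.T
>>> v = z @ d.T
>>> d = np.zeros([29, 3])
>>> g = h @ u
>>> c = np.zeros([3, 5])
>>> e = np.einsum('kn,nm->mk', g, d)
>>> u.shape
(19, 29)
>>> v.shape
(19, 29, 31, 5)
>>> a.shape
(19, 29, 31, 19)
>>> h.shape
(19, 19)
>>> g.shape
(19, 29)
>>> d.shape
(29, 3)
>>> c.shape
(3, 5)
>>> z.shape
(19, 29, 31, 29)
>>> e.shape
(3, 19)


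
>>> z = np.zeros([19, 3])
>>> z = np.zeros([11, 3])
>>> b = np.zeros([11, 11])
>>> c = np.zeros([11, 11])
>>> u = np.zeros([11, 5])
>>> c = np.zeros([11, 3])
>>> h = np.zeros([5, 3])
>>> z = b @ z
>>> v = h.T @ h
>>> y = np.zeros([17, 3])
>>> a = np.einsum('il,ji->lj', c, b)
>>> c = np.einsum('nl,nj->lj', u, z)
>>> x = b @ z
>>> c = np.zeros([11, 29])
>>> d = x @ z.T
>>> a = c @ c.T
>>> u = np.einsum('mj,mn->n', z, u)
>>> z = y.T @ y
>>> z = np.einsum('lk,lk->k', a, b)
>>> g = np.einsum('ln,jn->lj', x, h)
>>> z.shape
(11,)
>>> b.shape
(11, 11)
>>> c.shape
(11, 29)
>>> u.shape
(5,)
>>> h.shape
(5, 3)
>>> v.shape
(3, 3)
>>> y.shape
(17, 3)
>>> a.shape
(11, 11)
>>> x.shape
(11, 3)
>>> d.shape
(11, 11)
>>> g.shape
(11, 5)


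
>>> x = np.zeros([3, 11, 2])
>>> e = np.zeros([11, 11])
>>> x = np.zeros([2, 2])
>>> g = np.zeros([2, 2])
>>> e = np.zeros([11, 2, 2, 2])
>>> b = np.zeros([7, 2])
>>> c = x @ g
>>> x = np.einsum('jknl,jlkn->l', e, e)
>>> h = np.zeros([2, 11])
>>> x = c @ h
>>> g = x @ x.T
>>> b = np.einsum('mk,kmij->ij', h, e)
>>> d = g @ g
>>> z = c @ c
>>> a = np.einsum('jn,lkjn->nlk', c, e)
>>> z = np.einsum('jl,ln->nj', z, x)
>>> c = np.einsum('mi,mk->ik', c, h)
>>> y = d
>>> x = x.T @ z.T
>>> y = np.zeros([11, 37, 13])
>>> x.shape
(11, 11)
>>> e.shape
(11, 2, 2, 2)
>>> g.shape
(2, 2)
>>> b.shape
(2, 2)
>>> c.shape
(2, 11)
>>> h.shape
(2, 11)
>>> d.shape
(2, 2)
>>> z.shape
(11, 2)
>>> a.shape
(2, 11, 2)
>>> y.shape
(11, 37, 13)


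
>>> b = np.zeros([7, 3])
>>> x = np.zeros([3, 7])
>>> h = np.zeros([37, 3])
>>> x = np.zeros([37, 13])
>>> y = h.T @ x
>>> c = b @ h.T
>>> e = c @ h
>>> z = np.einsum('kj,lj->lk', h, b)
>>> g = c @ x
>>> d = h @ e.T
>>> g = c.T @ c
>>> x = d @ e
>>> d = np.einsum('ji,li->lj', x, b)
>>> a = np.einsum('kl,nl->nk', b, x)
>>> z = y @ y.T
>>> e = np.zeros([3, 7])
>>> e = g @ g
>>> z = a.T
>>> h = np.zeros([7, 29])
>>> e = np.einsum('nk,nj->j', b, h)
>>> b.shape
(7, 3)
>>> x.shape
(37, 3)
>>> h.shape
(7, 29)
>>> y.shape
(3, 13)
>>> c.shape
(7, 37)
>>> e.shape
(29,)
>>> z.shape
(7, 37)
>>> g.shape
(37, 37)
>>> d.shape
(7, 37)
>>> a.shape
(37, 7)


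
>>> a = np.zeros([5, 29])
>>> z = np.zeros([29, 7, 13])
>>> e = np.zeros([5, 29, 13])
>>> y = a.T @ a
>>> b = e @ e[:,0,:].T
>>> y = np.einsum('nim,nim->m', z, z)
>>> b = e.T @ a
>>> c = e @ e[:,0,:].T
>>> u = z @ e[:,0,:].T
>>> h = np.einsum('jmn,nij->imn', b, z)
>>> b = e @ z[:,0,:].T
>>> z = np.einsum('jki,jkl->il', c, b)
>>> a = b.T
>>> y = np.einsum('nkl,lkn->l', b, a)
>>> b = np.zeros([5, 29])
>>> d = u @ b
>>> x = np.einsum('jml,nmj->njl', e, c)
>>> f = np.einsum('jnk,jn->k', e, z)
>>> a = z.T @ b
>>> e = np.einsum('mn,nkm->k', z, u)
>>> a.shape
(29, 29)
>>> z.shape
(5, 29)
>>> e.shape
(7,)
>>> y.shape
(29,)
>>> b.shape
(5, 29)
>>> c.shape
(5, 29, 5)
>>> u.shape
(29, 7, 5)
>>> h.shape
(7, 29, 29)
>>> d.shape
(29, 7, 29)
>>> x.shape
(5, 5, 13)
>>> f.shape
(13,)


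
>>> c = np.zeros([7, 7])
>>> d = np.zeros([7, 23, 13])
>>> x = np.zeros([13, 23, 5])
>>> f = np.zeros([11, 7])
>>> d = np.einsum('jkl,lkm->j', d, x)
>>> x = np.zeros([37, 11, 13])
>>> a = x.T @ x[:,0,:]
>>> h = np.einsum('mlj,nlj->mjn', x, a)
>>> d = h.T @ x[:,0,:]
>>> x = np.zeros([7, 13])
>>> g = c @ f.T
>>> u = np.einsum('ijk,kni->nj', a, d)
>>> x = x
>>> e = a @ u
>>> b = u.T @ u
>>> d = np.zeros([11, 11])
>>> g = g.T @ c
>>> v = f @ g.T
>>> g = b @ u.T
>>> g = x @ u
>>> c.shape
(7, 7)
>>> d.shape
(11, 11)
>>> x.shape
(7, 13)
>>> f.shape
(11, 7)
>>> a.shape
(13, 11, 13)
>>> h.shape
(37, 13, 13)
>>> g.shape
(7, 11)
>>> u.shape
(13, 11)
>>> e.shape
(13, 11, 11)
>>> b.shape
(11, 11)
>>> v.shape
(11, 11)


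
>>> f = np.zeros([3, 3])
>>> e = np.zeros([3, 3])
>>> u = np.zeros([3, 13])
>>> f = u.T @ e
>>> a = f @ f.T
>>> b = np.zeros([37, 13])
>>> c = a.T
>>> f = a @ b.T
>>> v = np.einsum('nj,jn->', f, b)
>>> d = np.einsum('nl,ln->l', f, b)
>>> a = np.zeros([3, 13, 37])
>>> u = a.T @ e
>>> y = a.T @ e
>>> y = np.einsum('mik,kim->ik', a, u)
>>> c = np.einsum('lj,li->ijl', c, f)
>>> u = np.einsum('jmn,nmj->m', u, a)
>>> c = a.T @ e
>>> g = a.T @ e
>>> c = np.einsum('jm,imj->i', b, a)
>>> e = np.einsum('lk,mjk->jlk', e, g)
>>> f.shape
(13, 37)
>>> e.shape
(13, 3, 3)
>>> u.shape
(13,)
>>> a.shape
(3, 13, 37)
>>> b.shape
(37, 13)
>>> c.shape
(3,)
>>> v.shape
()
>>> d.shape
(37,)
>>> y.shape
(13, 37)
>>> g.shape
(37, 13, 3)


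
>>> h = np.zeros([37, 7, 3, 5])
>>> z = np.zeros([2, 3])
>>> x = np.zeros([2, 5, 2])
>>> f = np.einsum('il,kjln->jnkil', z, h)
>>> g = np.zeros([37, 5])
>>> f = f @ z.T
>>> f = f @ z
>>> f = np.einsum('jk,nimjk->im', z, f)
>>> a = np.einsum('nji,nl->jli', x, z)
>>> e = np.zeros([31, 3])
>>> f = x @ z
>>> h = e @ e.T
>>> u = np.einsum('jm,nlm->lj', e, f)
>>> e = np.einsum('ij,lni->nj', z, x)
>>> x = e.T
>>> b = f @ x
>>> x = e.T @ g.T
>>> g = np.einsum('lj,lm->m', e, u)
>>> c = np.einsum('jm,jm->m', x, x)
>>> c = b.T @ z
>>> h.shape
(31, 31)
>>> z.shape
(2, 3)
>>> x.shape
(3, 37)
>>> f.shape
(2, 5, 3)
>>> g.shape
(31,)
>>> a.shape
(5, 3, 2)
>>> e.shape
(5, 3)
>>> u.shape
(5, 31)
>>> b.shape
(2, 5, 5)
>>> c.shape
(5, 5, 3)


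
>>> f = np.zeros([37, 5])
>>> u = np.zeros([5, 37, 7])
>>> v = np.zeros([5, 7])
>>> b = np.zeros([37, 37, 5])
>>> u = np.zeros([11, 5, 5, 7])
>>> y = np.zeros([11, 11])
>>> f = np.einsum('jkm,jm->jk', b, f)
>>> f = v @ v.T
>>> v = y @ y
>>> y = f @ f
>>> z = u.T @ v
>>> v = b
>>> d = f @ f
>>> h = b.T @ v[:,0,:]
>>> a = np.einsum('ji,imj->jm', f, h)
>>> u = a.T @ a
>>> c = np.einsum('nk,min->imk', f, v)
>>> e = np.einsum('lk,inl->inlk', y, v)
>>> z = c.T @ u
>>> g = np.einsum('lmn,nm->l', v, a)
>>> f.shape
(5, 5)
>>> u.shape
(37, 37)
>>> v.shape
(37, 37, 5)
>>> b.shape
(37, 37, 5)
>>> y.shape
(5, 5)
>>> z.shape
(5, 37, 37)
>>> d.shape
(5, 5)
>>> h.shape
(5, 37, 5)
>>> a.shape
(5, 37)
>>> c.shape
(37, 37, 5)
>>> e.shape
(37, 37, 5, 5)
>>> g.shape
(37,)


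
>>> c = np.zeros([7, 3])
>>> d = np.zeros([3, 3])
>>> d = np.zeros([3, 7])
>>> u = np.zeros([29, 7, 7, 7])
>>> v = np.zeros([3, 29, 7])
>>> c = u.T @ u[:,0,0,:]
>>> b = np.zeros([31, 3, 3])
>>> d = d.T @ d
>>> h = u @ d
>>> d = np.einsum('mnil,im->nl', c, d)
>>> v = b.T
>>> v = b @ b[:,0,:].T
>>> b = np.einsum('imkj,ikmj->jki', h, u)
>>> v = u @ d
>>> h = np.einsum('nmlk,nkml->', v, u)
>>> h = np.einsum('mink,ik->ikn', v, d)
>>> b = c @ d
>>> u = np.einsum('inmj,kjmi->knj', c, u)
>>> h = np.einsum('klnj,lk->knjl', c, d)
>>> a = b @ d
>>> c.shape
(7, 7, 7, 7)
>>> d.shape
(7, 7)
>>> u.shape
(29, 7, 7)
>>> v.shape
(29, 7, 7, 7)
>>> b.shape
(7, 7, 7, 7)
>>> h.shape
(7, 7, 7, 7)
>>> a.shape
(7, 7, 7, 7)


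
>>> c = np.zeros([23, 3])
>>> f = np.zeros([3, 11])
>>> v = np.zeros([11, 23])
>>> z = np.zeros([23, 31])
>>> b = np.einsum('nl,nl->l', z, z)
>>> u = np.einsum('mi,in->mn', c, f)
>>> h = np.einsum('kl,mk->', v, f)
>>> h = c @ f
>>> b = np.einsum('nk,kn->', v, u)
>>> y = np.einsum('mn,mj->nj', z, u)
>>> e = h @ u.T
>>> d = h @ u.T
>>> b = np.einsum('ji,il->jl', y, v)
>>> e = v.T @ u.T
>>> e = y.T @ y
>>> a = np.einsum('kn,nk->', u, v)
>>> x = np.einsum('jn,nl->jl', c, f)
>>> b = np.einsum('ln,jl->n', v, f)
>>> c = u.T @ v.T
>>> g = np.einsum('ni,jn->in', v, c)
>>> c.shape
(11, 11)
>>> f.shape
(3, 11)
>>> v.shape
(11, 23)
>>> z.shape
(23, 31)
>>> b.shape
(23,)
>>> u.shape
(23, 11)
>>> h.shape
(23, 11)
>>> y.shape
(31, 11)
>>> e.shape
(11, 11)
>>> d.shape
(23, 23)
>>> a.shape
()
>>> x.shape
(23, 11)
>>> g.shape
(23, 11)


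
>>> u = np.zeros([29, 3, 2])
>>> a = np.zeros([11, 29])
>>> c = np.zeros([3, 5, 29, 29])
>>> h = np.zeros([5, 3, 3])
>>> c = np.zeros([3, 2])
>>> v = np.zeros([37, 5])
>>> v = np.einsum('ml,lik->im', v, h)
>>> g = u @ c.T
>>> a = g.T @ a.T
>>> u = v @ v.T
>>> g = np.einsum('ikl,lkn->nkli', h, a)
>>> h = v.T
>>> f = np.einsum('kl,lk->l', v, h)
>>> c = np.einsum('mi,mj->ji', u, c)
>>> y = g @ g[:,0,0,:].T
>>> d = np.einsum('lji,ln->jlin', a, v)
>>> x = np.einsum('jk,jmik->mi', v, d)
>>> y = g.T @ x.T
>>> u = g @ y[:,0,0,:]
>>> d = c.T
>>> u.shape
(11, 3, 3, 3)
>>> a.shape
(3, 3, 11)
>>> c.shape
(2, 3)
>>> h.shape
(37, 3)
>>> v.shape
(3, 37)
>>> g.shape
(11, 3, 3, 5)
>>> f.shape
(37,)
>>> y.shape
(5, 3, 3, 3)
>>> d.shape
(3, 2)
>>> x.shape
(3, 11)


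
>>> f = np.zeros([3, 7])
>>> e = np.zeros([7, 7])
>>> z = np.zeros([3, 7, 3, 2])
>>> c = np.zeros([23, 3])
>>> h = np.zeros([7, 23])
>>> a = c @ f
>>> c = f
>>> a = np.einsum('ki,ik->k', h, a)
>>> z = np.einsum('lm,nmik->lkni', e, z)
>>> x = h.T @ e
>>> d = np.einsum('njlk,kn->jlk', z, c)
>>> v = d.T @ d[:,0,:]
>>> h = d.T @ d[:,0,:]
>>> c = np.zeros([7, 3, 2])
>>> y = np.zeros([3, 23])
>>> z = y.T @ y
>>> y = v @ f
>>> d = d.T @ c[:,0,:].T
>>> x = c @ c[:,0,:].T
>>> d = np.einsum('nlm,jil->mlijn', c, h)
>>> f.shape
(3, 7)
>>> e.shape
(7, 7)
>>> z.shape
(23, 23)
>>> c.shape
(7, 3, 2)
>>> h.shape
(3, 3, 3)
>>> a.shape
(7,)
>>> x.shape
(7, 3, 7)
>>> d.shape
(2, 3, 3, 3, 7)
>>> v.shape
(3, 3, 3)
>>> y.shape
(3, 3, 7)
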